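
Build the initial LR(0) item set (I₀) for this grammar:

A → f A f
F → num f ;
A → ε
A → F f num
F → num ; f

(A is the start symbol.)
First, augment the grammar with A' → A
I₀ = CLOSURE({ [A' → . A] }):
  [A' → . A] has the dot before A: add [A → . f A f], [A → .], [A → . F f num]
  [A → . F f num] has the dot before F: add [F → . num f ;], [F → . num ; f]
No further items can be added.

I₀ = { [A → . F f num], [A → . f A f], [A → .], [A' → . A], [F → . num ; f], [F → . num f ;] }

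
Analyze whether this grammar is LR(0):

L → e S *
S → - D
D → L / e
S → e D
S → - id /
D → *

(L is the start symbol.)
A grammar is LR(0) if no state in the canonical LR(0) collection has:
  - both a shift item (dot before a terminal) and a complete item (shift-reduce conflict), or
  - two or more complete items (reduce-reduce conflict; the accept item [L' → L .] counts as a complete item here).

Augment with L' → L and build the canonical LR(0) collection (I0 = CLOSURE({[L' → . L]}), then GOTO on every symbol after a dot until no new states appear). It has 15 states:
  I0: { [L → . e S *], [L' → . L] }  — shift
  I1: { [L' → L .] }  — accept
  I2: { [L → e . S *], [S → . - D], [S → . - id /], [S → . e D] }  — shift
  I3: { [D → . *], [D → . L / e], [L → . e S *], [S → - . D], [S → - . id /] }  — shift
  I4: { [L → e S . *] }  — shift
  I5: { [D → . *], [D → . L / e], [L → . e S *], [S → e . D] }  — shift
  I6: { [D → * .] }  — reduce
  I7: { [S → e D .] }  — reduce
  I8: { [D → L . / e] }  — shift
  I9: { [D → L / . e] }  — shift
  I10: { [D → L / e .] }  — reduce
  I11: { [L → e S * .] }  — reduce
  I12: { [S → - D .] }  — reduce
  I13: { [S → - id . /] }  — shift
  I14: { [S → - id / .] }  — reduce

Every state is either a pure shift/goto state or contains exactly one complete item and nothing to shift — no conflicts. The grammar is LR(0).

Answer: Yes, the grammar is LR(0)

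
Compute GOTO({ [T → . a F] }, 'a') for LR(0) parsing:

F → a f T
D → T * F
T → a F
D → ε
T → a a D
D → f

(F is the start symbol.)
GOTO(I, 'a') = CLOSURE({ [A → αX.β] : [A → α.Xβ] ∈ I, X = 'a' })

Items with dot before 'a', with the dot advanced:
  [T → . a F] → [T → a . F]
Closure of the advanced items:
  [T → a . F] has the dot before F: add [F → . a f T]

GOTO = { [F → . a f T], [T → a . F] }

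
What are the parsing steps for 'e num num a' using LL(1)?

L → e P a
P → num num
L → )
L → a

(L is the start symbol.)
LL(1) parsing maintains a stack (initially the start symbol over $) and the input. At each step: if the stack top is a terminal, match it against the current input token; if it is a non-terminal N, replace it with the RHS of M[N, lookahead] (the unique production whose predict set contains the lookahead).

Stack is shown with the top on the left.

Stack        Input          Action
----------------------------------
L $          e num num a $  output L → e P a
e P a $      e num num a $  match 'e'
P a $        num num a $    output P → num num
num num a $  num num a $    match 'num'
num a $      num a $        match 'num'
a $          a $            match 'a'
$            $              accept

The string is accepted.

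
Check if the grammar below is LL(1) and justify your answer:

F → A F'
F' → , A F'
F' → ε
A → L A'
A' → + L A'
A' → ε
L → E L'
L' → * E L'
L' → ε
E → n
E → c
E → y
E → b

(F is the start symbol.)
Relevant sets:
  FOLLOW(F') = { $ }
  FOLLOW(A') = { $, ',' }
  FOLLOW(L') = { $, '+', ',' }

For F':
  PREDICT(F' → ',' A F') = { ',' }
  PREDICT(F' → ε) = { $ }
For A':
  PREDICT(A' → '+' L A') = { '+' }
  PREDICT(A' → ε) = { $, ',' }
For L':
  PREDICT(L' → '*' E L') = { '*' }
  PREDICT(L' → ε) = { $, '+', ',' }
For E:
  PREDICT(E → n) = { 'n' }
  PREDICT(E → c) = { 'c' }
  PREDICT(E → y) = { 'y' }
  PREDICT(E → b) = { 'b' }
F, A, L have a single production, so nothing to check there.

All predict sets are disjoint. The grammar IS LL(1).

Answer: Yes, the grammar is LL(1).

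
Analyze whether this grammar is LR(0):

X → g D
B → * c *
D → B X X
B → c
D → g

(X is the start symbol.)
Augment with X' → X and build the canonical LR(0) collection (I0 = CLOSURE({[X' → . X]}), then GOTO on every symbol after a dot until no new states appear). It has 12 states:
  I0: { [X → . g D], [X' → . X] }  — shift
  I1: { [X' → X .] }  — accept
  I2: { [B → . * c *], [B → . c], [D → . B X X], [D → . g], [X → g . D] }  — shift
  I3: { [B → * . c *] }  — shift
  I4: { [D → B . X X], [X → . g D] }  — shift
  I5: { [X → g D .] }  — reduce
  I6: { [B → c .] }  — reduce
  I7: { [D → g .] }  — reduce
  I8: { [D → B X . X], [X → . g D] }  — shift
  I9: { [D → B X X .] }  — reduce
  I10: { [B → * c . *] }  — shift
  I11: { [B → * c * .] }  — reduce

Every state is either a pure shift/goto state or contains exactly one complete item and nothing to shift — no conflicts. The grammar is LR(0).

Answer: Yes, the grammar is LR(0)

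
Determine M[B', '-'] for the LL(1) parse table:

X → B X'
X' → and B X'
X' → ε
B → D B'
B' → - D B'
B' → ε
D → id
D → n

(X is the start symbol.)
To find M[B', '-'], we find productions for B' where '-' is in the predict set (PREDICT(N → α) = (FIRST(α) \ {ε}) ∪ (FOLLOW(N) if α ⇒* ε)).

Relevant sets:
  FOLLOW(B') = { $, 'and' }

B' → - D B': PREDICT = { '-' }
  '-' is in predict set, so this production goes in M[B', '-']
B' → ε: PREDICT = { $, 'and' }

M[B', '-'] = B' → - D B'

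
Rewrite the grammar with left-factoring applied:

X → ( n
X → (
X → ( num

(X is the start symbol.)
X → ( X'
X' → n
X' → ε
X' → num

Left-factoring transforms A → αβ₁ | αβ₂ into A → αA' and A' → β₁ | β₂
(α is the longest common prefix among the alternatives). Repeat until
no nonterminal has two alternatives with a common prefix.

Round 1: X has alternatives sharing prefix '('. Introduce X': X → ( X'
  Add: X' → n
  Add: X' → ε
  Add: X' → num

No remaining common prefixes — done.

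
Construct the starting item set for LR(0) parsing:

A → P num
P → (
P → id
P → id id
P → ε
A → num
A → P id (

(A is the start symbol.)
First, augment the grammar with A' → A
I₀ = CLOSURE({ [A' → . A] }):
  [A' → . A] has the dot before A: add [A → . P num], [A → . num], [A → . P id (]
  [A → . P num] has the dot before P: add [P → . (], [P → . id], [P → . id id], [P → .]
No further items can be added.

I₀ = { [A → . P id (], [A → . P num], [A → . num], [A' → . A], [P → . (], [P → . id id], [P → . id], [P → .] }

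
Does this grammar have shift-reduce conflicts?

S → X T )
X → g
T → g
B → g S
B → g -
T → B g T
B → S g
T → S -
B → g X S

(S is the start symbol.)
Yes — I7: [T → g .] vs [B → g . -]; I11: [B → g X S .] vs [B → S . g]

Augment with S' → S and build the canonical LR(0) collection (I0 = CLOSURE({[S' → . S]}), then GOTO on every symbol after a dot until no new states appear). It has 17 states:
  I0: { [S → . X T )], [S' → . S], [X → . g] }  — shift
  I1: { [S' → S .] }  — accept
  I2: { [B → . S g], [B → . g -], [B → . g S], [B → . g X S], [S → . X T )], [S → X . T )], [T → . B g T], [T → . S -], [T → . g], [X → . g] }  — shift
  I3: { [X → g .] }  — reduce
  I4: { [T → B . g T] }  — shift
  I5: { [B → S . g], [T → S . -] }  — shift
  I6: { [S → X T . )] }  — shift
  I7: { [B → g . -], [B → g . S], [B → g . X S], [S → . X T )], [T → g .], [X → . g], [X → g .] }  — shift, 2 reduces
  I8: { [B → g - .] }  — reduce
  I9: { [B → g S .] }  — reduce
  I10: { [B → . S g], [B → . g -], [B → . g S], [B → . g X S], [B → g X . S], [S → . X T )], [S → X . T )], [T → . B g T], [T → . S -], [T → . g], [X → . g] }  — shift
  I11: { [B → S . g], [B → g X S .], [T → S . -] }  — shift, reduce
  I12: { [T → S - .] }  — reduce
  I13: { [B → S g .] }  — reduce
  I14: { [S → X T ) .] }  — reduce
  I15: { [B → . S g], [B → . g -], [B → . g S], [B → . g X S], [S → . X T )], [T → . B g T], [T → . S -], [T → . g], [T → B g . T], [X → . g] }  — shift
  I16: { [T → B g T .] }  — reduce

I7 contains reduce items [T → g .], [X → g .] and shift items [B → g . -], [X → . g] — shift-reduce conflict.
I11 contains reduce item [B → g X S .] and shift items [B → S . g], [T → S . -] — shift-reduce conflict.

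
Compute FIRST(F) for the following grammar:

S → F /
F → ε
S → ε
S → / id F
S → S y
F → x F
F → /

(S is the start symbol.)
To compute FIRST(F), examine every production with F on the left-hand side, reading each right-hand side left to right until a non-nullable symbol is reached.

From F → ε:
  - ε-production, so ε ∈ FIRST(F)
From F → x F:
  - x is a terminal: add 'x' and stop
From F → /:
  - '/' is a terminal: add '/' and stop

Collecting: FIRST(F) = { '/', 'x', ε }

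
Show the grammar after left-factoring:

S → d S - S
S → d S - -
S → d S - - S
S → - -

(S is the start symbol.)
Left-factoring transforms A → αβ₁ | αβ₂ into A → αA' and A' → β₁ | β₂
(α is the longest common prefix among the alternatives). Repeat until
no nonterminal has two alternatives with a common prefix.

Round 1: S has alternatives sharing prefix 'd S -'. Introduce S': S → d S - S'
  Add: S' → S
  Add: S' → -
  Add: S' → - S

Round 2: S' has alternatives sharing prefix '-'. Introduce S'': S' → - S''
  Add: S'' → ε
  Add: S'' → S

No remaining common prefixes — done.

Resulting grammar:
S → d S - S'
S' → S
S' → - S''
S'' → ε
S'' → S
S → - -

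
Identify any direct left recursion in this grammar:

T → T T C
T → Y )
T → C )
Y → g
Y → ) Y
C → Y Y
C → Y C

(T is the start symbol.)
Yes, T is left-recursive

Direct left recursion occurs when N → N α for some non-terminal N (the right-hand side begins with the left-hand side itself).

T → T T C: LEFT RECURSIVE (starts with T)
T → Y ): starts with Y
T → C ): starts with C
Y → g: starts with g
Y → ) Y: starts with ')'
C → Y Y: starts with Y
C → Y C: starts with Y

The grammar has direct left recursion on: T.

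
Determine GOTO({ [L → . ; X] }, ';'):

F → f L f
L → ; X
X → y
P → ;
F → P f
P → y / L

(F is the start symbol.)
{ [L → ; . X], [X → . y] }

GOTO(I, ';') = CLOSURE({ [A → αX.β] : [A → α.Xβ] ∈ I, X = ';' })

Items with dot before ';', with the dot advanced:
  [L → . ; X] → [L → ; . X]
Closure of the advanced items:
  [L → ; . X] has the dot before X: add [X → . y]

GOTO = { [L → ; . X], [X → . y] }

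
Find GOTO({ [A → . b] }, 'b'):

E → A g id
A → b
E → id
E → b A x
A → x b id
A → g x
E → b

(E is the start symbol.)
{ [A → b .] }

GOTO(I, 'b') = CLOSURE({ [A → αX.β] : [A → α.Xβ] ∈ I, X = 'b' })

Items with dot before 'b', with the dot advanced:
  [A → . b] → [A → b .]
Closure adds nothing (no advanced item has the dot before a non-terminal).

GOTO = { [A → b .] }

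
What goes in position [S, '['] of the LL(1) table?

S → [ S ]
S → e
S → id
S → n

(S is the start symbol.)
To find M[S, '['], we find productions for S where '[' is in the predict set (PREDICT(N → α) = (FIRST(α) \ {ε}) ∪ (FOLLOW(N) if α ⇒* ε)).

S → [ S ]: PREDICT = { '[' }
  '[' is in predict set, so this production goes in M[S, '[']
S → e: PREDICT = { 'e' }
S → id: PREDICT = { 'id' }
S → n: PREDICT = { 'n' }

M[S, '['] = S → [ S ]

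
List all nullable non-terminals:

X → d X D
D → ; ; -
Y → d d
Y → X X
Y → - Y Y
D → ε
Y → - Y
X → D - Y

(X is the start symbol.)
{ 'D' }

A non-terminal is nullable if it can derive ε (the empty string): either it has an ε-production, or it has a production whose right-hand side consists entirely of nullable non-terminals.

ε-productions: D → ε
So D is immediately nullable.
No further non-terminal can be added: every production for the remaining non-terminals contains a terminal or a non-nullable non-terminal.
Nullable = { 'D' }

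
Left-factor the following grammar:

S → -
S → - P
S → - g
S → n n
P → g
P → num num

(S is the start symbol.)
Left-factoring transforms A → αβ₁ | αβ₂ into A → αA' and A' → β₁ | β₂
(α is the longest common prefix among the alternatives). Repeat until
no nonterminal has two alternatives with a common prefix.

Round 1: S has alternatives sharing prefix '-'. Introduce S': S → - S'
  Add: S' → ε
  Add: S' → P
  Add: S' → g

No remaining common prefixes — done.

Resulting grammar:
S → - S'
S' → ε
S' → P
S' → g
S → n n
P → g
P → num num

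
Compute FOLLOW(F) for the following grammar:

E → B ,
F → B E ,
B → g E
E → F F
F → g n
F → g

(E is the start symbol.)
In E → F F: F is followed by F, add FIRST(F) \ {ε} = { 'g' }
In E → F F: F is at the end, add FOLLOW(E)

The FOLLOW sets referred to above (computed the same way, to a fixed point):
  FOLLOW(E) = { $, ',', 'g' }

Taking the union: FOLLOW(F) = { $, ',', 'g' }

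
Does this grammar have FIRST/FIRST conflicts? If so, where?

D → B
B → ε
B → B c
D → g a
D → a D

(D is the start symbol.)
No FIRST/FIRST conflicts.

A FIRST/FIRST conflict occurs when two productions N → α and N → β for the same non-terminal have FIRST(α) ∩ FIRST(β) ≠ ∅ (with ε ∈ FIRST of a nullable right-hand side, so two nullable alternatives also conflict).

FIRST sets of the non-terminals at (or reachable through a nullable prefix from) the front of some alternative:
  FIRST(B) = { 'c', ε }

Productions for D:
  D → B: FIRST = { 'c', ε }
  D → g a: FIRST = { 'g' }
  D → a D: FIRST = { 'a' }
Productions for B:
  B → ε: FIRST = { ε }
  B → B c: FIRST = { 'c' }

All alternatives of each non-terminal have pairwise disjoint FIRST sets.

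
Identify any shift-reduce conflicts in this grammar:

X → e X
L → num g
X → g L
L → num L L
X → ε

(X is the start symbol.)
A shift-reduce conflict occurs when an LR(0) state has both:
  - a complete (reduce) item [A → α .] (dot at the end), and
  - a shift item [B → β . c γ] (dot before a terminal).

Augment with X' → X and build the canonical LR(0) collection (I0 = CLOSURE({[X' → . X]}), then GOTO on every symbol after a dot until no new states appear). It has 10 states:
  I0: { [X → . e X], [X → . g L], [X → .], [X' → . X] }  — shift, reduce
  I1: { [X' → X .] }  — accept
  I2: { [X → . e X], [X → . g L], [X → .], [X → e . X] }  — shift, reduce
  I3: { [L → . num L L], [L → . num g], [X → g . L] }  — shift
  I4: { [X → g L .] }  — reduce
  I5: { [L → . num L L], [L → . num g], [L → num . L L], [L → num . g] }  — shift
  I6: { [L → . num L L], [L → . num g], [L → num L . L] }  — shift
  I7: { [L → num g .] }  — reduce
  I8: { [L → num L L .] }  — reduce
  I9: { [X → e X .] }  — reduce

I0 contains reduce item [X → .] and shift items [X → . e X], [X → . g L] — shift-reduce conflict.
I2 contains reduce item [X → .] and shift items [X → . e X], [X → . g L] — shift-reduce conflict.

Answer: Yes — I0: [X → .] vs [X → . e X]; I2: [X → .] vs [X → . e X]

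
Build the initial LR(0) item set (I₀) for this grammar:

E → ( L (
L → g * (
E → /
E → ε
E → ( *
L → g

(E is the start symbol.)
{ [E → . ( *], [E → . ( L (], [E → . /], [E → .], [E' → . E] }

First, augment the grammar with E' → E
I₀ = CLOSURE({ [E' → . E] }):
  [E' → . E] has the dot before E: add [E → . ( L (], [E → . /], [E → .], [E → . ( *]
No further items can be added.

I₀ = { [E → . ( *], [E → . ( L (], [E → . /], [E → .], [E' → . E] }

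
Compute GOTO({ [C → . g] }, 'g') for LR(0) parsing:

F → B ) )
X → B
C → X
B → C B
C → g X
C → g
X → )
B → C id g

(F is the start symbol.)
{ [C → g .] }

GOTO(I, 'g') = CLOSURE({ [A → αX.β] : [A → α.Xβ] ∈ I, X = 'g' })

Items with dot before 'g', with the dot advanced:
  [C → . g] → [C → g .]
Closure adds nothing (no advanced item has the dot before a non-terminal).

GOTO = { [C → g .] }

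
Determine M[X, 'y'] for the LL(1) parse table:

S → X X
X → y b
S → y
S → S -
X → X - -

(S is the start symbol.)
To find M[X, 'y'], we find productions for X where 'y' is in the predict set (PREDICT(N → α) = (FIRST(α) \ {ε}) ∪ (FOLLOW(N) if α ⇒* ε)).

Relevant sets:
  FIRST(X) = { 'y' }

X → y b: PREDICT = { 'y' }
  'y' is in predict set, so this production goes in M[X, 'y']
X → X - -: PREDICT = { 'y' }
  'y' is in predict set, so this production goes in M[X, 'y']

M[X, 'y'] = X → y b, X → X - -  (a multiply-defined cell — the grammar is not LL(1))

Answer: X → y b, X → X - -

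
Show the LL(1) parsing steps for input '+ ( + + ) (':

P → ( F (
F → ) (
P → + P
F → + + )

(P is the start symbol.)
Stack is shown with the top on the left.

Stack      Input          Action
--------------------------------
P $        + ( + + ) ( $  output P → + P
+ P $      + ( + + ) ( $  match '+'
P $        ( + + ) ( $    output P → ( F (
( F ( $    ( + + ) ( $    match '('
F ( $      + + ) ( $      output F → + + )
+ + ) ( $  + + ) ( $      match '+'
+ ) ( $    + ) ( $        match '+'
) ( $      ) ( $          match ')'
( $        ( $            match '('
$          $              accept

The string is accepted.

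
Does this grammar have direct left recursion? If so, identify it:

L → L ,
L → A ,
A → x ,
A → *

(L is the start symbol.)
Yes, L is left-recursive

L → L ,: LEFT RECURSIVE (starts with L)
L → A ,: starts with A
A → x ,: starts with x
A → *: starts with '*'

The grammar has direct left recursion on: L.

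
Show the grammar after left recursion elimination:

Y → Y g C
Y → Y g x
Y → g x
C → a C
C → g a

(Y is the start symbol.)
Y → g x Y'
Y' → g C Y'
Y' → g x Y'
Y' → ε
C → a C
C → g a

Y is directly left-recursive. The standard transformation for
  A → A α₁ | ... | A α_m | β₁ | ... | β_n
is
  A  → β₁ A' | ... | β_n A'
  A' → α₁ A' | ... | α_m A' | ε

Y → g x becomes Y → g x Y'
Y → Y g C becomes Y' → g C Y'
Y → Y g x becomes Y' → g x Y'
Add Y' → ε

Productions for other non-terminals are unchanged:
  C → a C
  C → g a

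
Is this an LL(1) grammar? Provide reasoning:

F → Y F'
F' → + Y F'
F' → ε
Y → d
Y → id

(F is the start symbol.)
Yes, the grammar is LL(1).

Relevant sets:
  FOLLOW(F') = { $ }

For F':
  PREDICT(F' → '+' Y F') = { '+' }
  PREDICT(F' → ε) = { $ }
For Y:
  PREDICT(Y → d) = { 'd' }
  PREDICT(Y → id) = { 'id' }
F has a single production, so nothing to check there.

All predict sets are disjoint. The grammar IS LL(1).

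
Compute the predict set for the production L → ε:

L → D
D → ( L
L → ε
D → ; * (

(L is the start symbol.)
{ $ }

PREDICT(L → ε) = (FIRST(RHS) \ {ε}) ∪ (FOLLOW(L) if ε ∈ FIRST(RHS), i.e. RHS ⇒* ε)
The right-hand side is ε (FIRST(ε) = { ε }), so the predict set is FOLLOW(L) = { $ }
PREDICT(L → ε) = { $ }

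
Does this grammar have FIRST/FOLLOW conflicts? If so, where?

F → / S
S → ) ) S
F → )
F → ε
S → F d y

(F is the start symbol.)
A FIRST/FOLLOW conflict occurs when a non-terminal N has a nullable alternative N → β (β ⇒* ε) and another alternative N → α with FIRST(α) ∩ FOLLOW(N) ≠ ∅: on such a lookahead the parser cannot decide between expanding α and letting N vanish via β.

Nullable non-terminals: F.

F: nullable alternative(s) F → ε; FOLLOW(F) = { $, 'd' }
  F → / S: FIRST \ {ε} = { '/' } — disjoint from FOLLOW(F)
  F → ): FIRST \ {ε} = { ')' } — disjoint from FOLLOW(F)
  F → ε: FIRST \ {ε} = { } — this is the only nullable alternative, skip

S has no nullable alternative, so no FIRST/FOLLOW check is needed there.

No FIRST/FOLLOW conflicts found.

Answer: No FIRST/FOLLOW conflicts.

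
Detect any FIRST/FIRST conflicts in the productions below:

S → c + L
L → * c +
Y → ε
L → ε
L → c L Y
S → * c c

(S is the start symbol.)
A FIRST/FIRST conflict occurs when two productions N → α and N → β for the same non-terminal have FIRST(α) ∩ FIRST(β) ≠ ∅ (with ε ∈ FIRST of a nullable right-hand side, so two nullable alternatives also conflict).

Productions for S:
  S → c + L: FIRST = { 'c' }
  S → * c c: FIRST = { '*' }
Productions for L:
  L → * c +: FIRST = { '*' }
  L → ε: FIRST = { ε }
  L → c L Y: FIRST = { 'c' }
Y has only one production, so no FIRST/FIRST conflict is possible there.

All alternatives of each non-terminal have pairwise disjoint FIRST sets.

Answer: No FIRST/FIRST conflicts.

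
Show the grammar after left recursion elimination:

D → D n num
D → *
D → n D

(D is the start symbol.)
D → * D'
D → n D D'
D' → n num D'
D' → ε

D is directly left-recursive. The standard transformation for
  A → A α₁ | ... | A α_m | β₁ | ... | β_n
is
  A  → β₁ A' | ... | β_n A'
  A' → α₁ A' | ... | α_m A' | ε

D → * becomes D → * D'
D → n D becomes D → n D D'
D → D n num becomes D' → n num D'
Add D' → ε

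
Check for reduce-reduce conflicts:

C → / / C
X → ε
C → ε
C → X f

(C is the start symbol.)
A reduce-reduce conflict occurs when an LR(0) state has two complete items [A → α .] and [B → β .] — both call for a reduction, and with no lookahead the parser cannot choose between them.

Augment with C' → C and build the canonical LR(0) collection (I0 = CLOSURE({[C' → . C]}), then GOTO on every symbol after a dot until no new states appear). It has 7 states:
  I0: { [C → . / / C], [C → . X f], [C → .], [C' → . C], [X → .] }  — shift, 2 reduces
  I1: { [C → / . / C] }  — shift
  I2: { [C' → C .] }  — accept
  I3: { [C → X . f] }  — shift
  I4: { [C → X f .] }  — reduce
  I5: { [C → . / / C], [C → . X f], [C → .], [C → / / . C], [X → .] }  — shift, 2 reduces
  I6: { [C → / / C .] }  — reduce

I0 contains complete items [C → .], [X → .] — reduce-reduce conflict.
I5 contains complete items [C → .], [X → .] — reduce-reduce conflict.

Answer: Yes — I0: [C → .] vs [X → .]; I5: [C → .] vs [X → .]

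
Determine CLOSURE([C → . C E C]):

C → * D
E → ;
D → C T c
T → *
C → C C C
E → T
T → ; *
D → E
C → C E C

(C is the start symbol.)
{ [C → . * D], [C → . C C C], [C → . C E C] }

To compute CLOSURE, for each item [A → α.Bβ] where B is a non-terminal, add [B → .γ] for all productions B → γ; repeat for the newly added items until nothing changes.

Start with: [C → . C E C]
  [C → . C E C] has the dot before C: add [C → . * D], [C → . C C C]
No further items can be added.

CLOSURE = { [C → . * D], [C → . C C C], [C → . C E C] }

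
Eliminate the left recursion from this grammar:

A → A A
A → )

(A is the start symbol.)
A → ) A'
A' → A A'
A' → ε

A is directly left-recursive. The standard transformation for
  A → A α₁ | ... | A α_m | β₁ | ... | β_n
is
  A  → β₁ A' | ... | β_n A'
  A' → α₁ A' | ... | α_m A' | ε

A → ) becomes A → ) A'
A → A A becomes A' → A A'
Add A' → ε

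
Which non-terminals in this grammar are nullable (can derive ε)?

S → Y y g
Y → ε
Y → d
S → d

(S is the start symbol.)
{ 'Y' }

ε-productions: Y → ε
So Y is immediately nullable.
No further non-terminal can be added: every production for the remaining non-terminals contains a terminal or a non-nullable non-terminal.
Nullable = { 'Y' }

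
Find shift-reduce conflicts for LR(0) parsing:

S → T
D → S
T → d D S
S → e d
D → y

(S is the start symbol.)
A shift-reduce conflict occurs when an LR(0) state has both:
  - a complete (reduce) item [A → α .] (dot at the end), and
  - a shift item [B → β . c γ] (dot before a terminal).

Augment with S' → S and build the canonical LR(0) collection (I0 = CLOSURE({[S' → . S]}), then GOTO on every symbol after a dot until no new states appear). It has 10 states:
  I0: { [S → . T], [S → . e d], [S' → . S], [T → . d D S] }  — shift
  I1: { [S' → S .] }  — accept
  I2: { [S → T .] }  — reduce
  I3: { [D → . S], [D → . y], [S → . T], [S → . e d], [T → . d D S], [T → d . D S] }  — shift
  I4: { [S → e . d] }  — shift
  I5: { [S → e d .] }  — reduce
  I6: { [S → . T], [S → . e d], [T → . d D S], [T → d D . S] }  — shift
  I7: { [D → S .] }  — reduce
  I8: { [D → y .] }  — reduce
  I9: { [T → d D S .] }  — reduce

No state contains both a complete item and a shift item.

Answer: No shift-reduce conflicts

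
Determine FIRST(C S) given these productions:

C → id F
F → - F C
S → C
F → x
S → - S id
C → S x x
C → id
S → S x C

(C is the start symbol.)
FIRST sets of the non-terminals involved (from the grammar, by fixed-point iteration):
  FIRST(C) = { '-', 'id' }

To compute FIRST(C S), process the symbols left to right:
Symbol C is a non-terminal. Add FIRST(C) \ {ε} = { '-', 'id' }
C is not nullable (ε ∉ FIRST(C)), so stop here.
FIRST(C S) = { '-', 'id' }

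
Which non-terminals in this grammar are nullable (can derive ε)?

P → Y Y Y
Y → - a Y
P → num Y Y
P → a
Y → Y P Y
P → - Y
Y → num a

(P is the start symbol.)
A non-terminal is nullable if it can derive ε (the empty string): either it has an ε-production, or it has a production whose right-hand side consists entirely of nullable non-terminals.

There are no ε-productions, so no non-terminal can derive ε.
No non-terminals are nullable.

Answer: None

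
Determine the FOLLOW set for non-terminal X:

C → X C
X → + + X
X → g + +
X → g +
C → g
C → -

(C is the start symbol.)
{ '+', '-', 'g' }

To compute FOLLOW(X), find every occurrence of X on a right-hand side N → α X β: add FIRST(β) \ {ε}, and if β is empty or nullable also add FOLLOW(N). Iterate to a fixed point.

In C → X C: X is followed by C, add FIRST(C) \ {ε} = { '+', '-', 'g' }
In X → + + X: X is at the end; this adds FOLLOW(X) to itself — nothing new

Taking the union: FOLLOW(X) = { '+', '-', 'g' }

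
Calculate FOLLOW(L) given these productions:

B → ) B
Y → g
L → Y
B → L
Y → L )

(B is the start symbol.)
To compute FOLLOW(L), find every occurrence of L on a right-hand side N → α L β: add FIRST(β) \ {ε}, and if β is empty or nullable also add FOLLOW(N). Iterate to a fixed point.

In B → L: L is at the end, add FOLLOW(B)
In Y → L ): L is followed by ')', add FIRST(')') \ {ε} = { ')' }

The FOLLOW sets referred to above (computed the same way, to a fixed point):
  FOLLOW(B) = { $ }

Taking the union: FOLLOW(L) = { $, ')' }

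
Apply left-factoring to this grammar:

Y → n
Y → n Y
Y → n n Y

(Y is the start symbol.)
Y → n Y'
Y' → ε
Y' → Y
Y' → n Y

Left-factoring transforms A → αβ₁ | αβ₂ into A → αA' and A' → β₁ | β₂
(α is the longest common prefix among the alternatives). Repeat until
no nonterminal has two alternatives with a common prefix.

Round 1: Y has alternatives sharing prefix 'n'. Introduce Y': Y → n Y'
  Add: Y' → ε
  Add: Y' → Y
  Add: Y' → n Y

No remaining common prefixes — done.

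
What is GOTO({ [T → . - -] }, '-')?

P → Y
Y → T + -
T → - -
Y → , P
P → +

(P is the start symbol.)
GOTO(I, '-') = CLOSURE({ [A → αX.β] : [A → α.Xβ] ∈ I, X = '-' })

Items with dot before '-', with the dot advanced:
  [T → . - -] → [T → - . -]
Closure adds nothing (no advanced item has the dot before a non-terminal).

GOTO = { [T → - . -] }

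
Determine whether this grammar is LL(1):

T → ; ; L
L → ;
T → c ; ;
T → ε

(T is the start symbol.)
Yes, the grammar is LL(1).

Relevant sets:
  FOLLOW(T) = { $ }

For T:
  PREDICT(T → ';' ';' L) = { ';' }
  PREDICT(T → c ';' ';') = { 'c' }
  PREDICT(T → ε) = { $ }
L has a single production, so nothing to check there.

All predict sets are disjoint. The grammar IS LL(1).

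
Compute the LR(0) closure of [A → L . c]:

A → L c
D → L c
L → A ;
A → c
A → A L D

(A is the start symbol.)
Start with: [A → L . c]
The dot precedes the terminal c, so nothing is added.

CLOSURE = { [A → L . c] }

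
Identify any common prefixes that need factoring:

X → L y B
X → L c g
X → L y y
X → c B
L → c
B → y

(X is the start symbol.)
Yes, X has productions with common prefix 'L'

Left-factoring is needed when two productions for the same non-terminal
share a common prefix on the right-hand side.

Productions for X:
  X → L y B
  X → L c g
  X → L y y
  X → c B

Found common prefix 'L' in productions for X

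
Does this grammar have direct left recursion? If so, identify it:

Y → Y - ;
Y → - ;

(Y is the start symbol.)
Direct left recursion occurs when N → N α for some non-terminal N (the right-hand side begins with the left-hand side itself).

Y → Y - ;: LEFT RECURSIVE (starts with Y)
Y → - ;: starts with '-'

The grammar has direct left recursion on: Y.

Answer: Yes, Y is left-recursive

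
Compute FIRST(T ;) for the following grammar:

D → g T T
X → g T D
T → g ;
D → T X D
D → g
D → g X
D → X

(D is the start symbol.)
{ 'g' }

FIRST sets of the non-terminals involved (from the grammar, by fixed-point iteration):
  FIRST(T) = { 'g' }

To compute FIRST(T ;), process the symbols left to right:
Symbol T is a non-terminal. Add FIRST(T) \ {ε} = { 'g' }
T is not nullable (ε ∉ FIRST(T)), so stop here.
FIRST(T ;) = { 'g' }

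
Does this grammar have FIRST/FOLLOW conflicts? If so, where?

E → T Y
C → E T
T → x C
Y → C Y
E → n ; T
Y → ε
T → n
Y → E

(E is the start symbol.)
Yes. Y → C Y with FOLLOW(Y) on { 'n', 'x' }; Y → E with FOLLOW(Y) on { 'n', 'x' }

Nullable non-terminals: Y.
FIRST sets used below: FIRST(C) = { 'n', 'x' }, FIRST(E) = { 'n', 'x' }

Y: nullable alternative(s) Y → ε; FOLLOW(Y) = { $, 'n', 'x' }
  Y → C Y: FIRST \ {ε} = { 'n', 'x' } — overlaps FOLLOW(Y) on { 'n', 'x' }: CONFLICT
  Y → ε: FIRST \ {ε} = { } — this is the only nullable alternative, skip
  Y → E: FIRST \ {ε} = { 'n', 'x' } — overlaps FOLLOW(Y) on { 'n', 'x' }: CONFLICT

C, E, T have no nullable alternative, so no FIRST/FOLLOW check is needed there.

So the grammar has 2 FIRST/FOLLOW conflicts (marked CONFLICT above).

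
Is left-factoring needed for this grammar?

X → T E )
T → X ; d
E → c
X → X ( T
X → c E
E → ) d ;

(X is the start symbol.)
Left-factoring is needed when two productions for the same non-terminal
share a common prefix on the right-hand side.

Productions for X:
  X → T E )
  X → X ( T
  X → c E
Productions for E:
  E → c
  E → ) d ;

No common prefixes found.

Answer: No, left-factoring is not needed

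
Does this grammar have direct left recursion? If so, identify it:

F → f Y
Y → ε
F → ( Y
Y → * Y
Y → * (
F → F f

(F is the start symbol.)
Yes, F is left-recursive

F → f Y: starts with f
Y → ε: starts with ε
F → ( Y: starts with '('
Y → * Y: starts with '*'
Y → * (: starts with '*'
F → F f: LEFT RECURSIVE (starts with F)

The grammar has direct left recursion on: F.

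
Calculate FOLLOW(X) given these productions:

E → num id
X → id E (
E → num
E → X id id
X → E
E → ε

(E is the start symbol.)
{ 'id' }

To compute FOLLOW(X), find every occurrence of X on a right-hand side N → α X β: add FIRST(β) \ {ε}, and if β is empty or nullable also add FOLLOW(N). Iterate to a fixed point.

In E → X id id: X is followed by id id, add FIRST(id id) \ {ε} = { 'id' }

Taking the union: FOLLOW(X) = { 'id' }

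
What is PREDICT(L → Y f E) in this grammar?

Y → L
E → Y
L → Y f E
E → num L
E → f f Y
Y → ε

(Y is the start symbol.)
PREDICT(L → Y f E) = (FIRST(RHS) \ {ε}) ∪ (FOLLOW(L) if ε ∈ FIRST(RHS), i.e. RHS ⇒* ε)
FIRST(Y) = { 'f', ε }
FIRST(Y f E) = { 'f' }
ε ∉ FIRST(Y f E), so FOLLOW(L) is not added.
PREDICT(L → Y f E) = { 'f' }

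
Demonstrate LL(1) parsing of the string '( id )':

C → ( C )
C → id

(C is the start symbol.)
Stack is shown with the top on the left.

Stack    Input     Action
-------------------------
C $      ( id ) $  output C → ( C )
( C ) $  ( id ) $  match '('
C ) $    id ) $    output C → id
id ) $   id ) $    match 'id'
) $      ) $       match ')'
$        $         accept

The string is accepted.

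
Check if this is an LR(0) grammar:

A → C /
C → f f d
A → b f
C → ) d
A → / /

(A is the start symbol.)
Yes, the grammar is LR(0)

Augment with A' → A and build the canonical LR(0) collection (I0 = CLOSURE({[A' → . A]}), then GOTO on every symbol after a dot until no new states appear). It has 13 states:
  I0: { [A → . / /], [A → . C /], [A → . b f], [A' → . A], [C → . ) d], [C → . f f d] }  — shift
  I1: { [C → ) . d] }  — shift
  I2: { [A → / . /] }  — shift
  I3: { [A' → A .] }  — accept
  I4: { [A → C . /] }  — shift
  I5: { [A → b . f] }  — shift
  I6: { [C → f . f d] }  — shift
  I7: { [C → f f . d] }  — shift
  I8: { [C → f f d .] }  — reduce
  I9: { [A → b f .] }  — reduce
  I10: { [A → C / .] }  — reduce
  I11: { [A → / / .] }  — reduce
  I12: { [C → ) d .] }  — reduce

Every state is either a pure shift/goto state or contains exactly one complete item and nothing to shift — no conflicts. The grammar is LR(0).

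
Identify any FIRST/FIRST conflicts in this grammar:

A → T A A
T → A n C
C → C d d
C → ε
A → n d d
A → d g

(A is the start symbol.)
A FIRST/FIRST conflict occurs when two productions N → α and N → β for the same non-terminal have FIRST(α) ∩ FIRST(β) ≠ ∅ (with ε ∈ FIRST of a nullable right-hand side, so two nullable alternatives also conflict).

FIRST sets of the non-terminals at (or reachable through a nullable prefix from) the front of some alternative:
  FIRST(T) = { 'd', 'n' }
  FIRST(C) = { 'd', ε }

Productions for A:
  A → T A A: FIRST = { 'd', 'n' }
  A → n d d: FIRST = { 'n' }
  A → d g: FIRST = { 'd' }
Productions for C:
  C → C d d: FIRST = { 'd' }
  C → ε: FIRST = { ε }
T has only one production, so no FIRST/FIRST conflict is possible there.

Conflict for A: A → T A A and A → n d d
  Overlap: { 'n' }
Conflict for A: A → T A A and A → d g
  Overlap: { 'd' }

Answer: Yes. A → T A A / A → n d d on { 'n' }; A → T A A / A → d g on { 'd' }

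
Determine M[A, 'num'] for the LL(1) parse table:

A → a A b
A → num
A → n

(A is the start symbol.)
A → num

To find M[A, 'num'], we find productions for A where 'num' is in the predict set (PREDICT(N → α) = (FIRST(α) \ {ε}) ∪ (FOLLOW(N) if α ⇒* ε)).

A → a A b: PREDICT = { 'a' }
A → num: PREDICT = { 'num' }
  'num' is in predict set, so this production goes in M[A, 'num']
A → n: PREDICT = { 'n' }

M[A, 'num'] = A → num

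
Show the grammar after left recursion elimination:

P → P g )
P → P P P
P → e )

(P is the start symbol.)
P is directly left-recursive. The standard transformation for
  A → A α₁ | ... | A α_m | β₁ | ... | β_n
is
  A  → β₁ A' | ... | β_n A'
  A' → α₁ A' | ... | α_m A' | ε

P → e ) becomes P → e ) P'
P → P g ) becomes P' → g ) P'
P → P P P becomes P' → P P P'
Add P' → ε

Resulting grammar:
P → e ) P'
P' → g ) P'
P' → P P P'
P' → ε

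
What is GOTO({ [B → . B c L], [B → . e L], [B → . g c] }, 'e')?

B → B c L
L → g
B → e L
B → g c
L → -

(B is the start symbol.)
{ [B → e . L], [L → . -], [L → . g] }

GOTO(I, 'e') = CLOSURE({ [A → αX.β] : [A → α.Xβ] ∈ I, X = 'e' })

Items with dot before 'e', with the dot advanced:
  [B → . e L] → [B → e . L]
Closure of the advanced items:
  [B → e . L] has the dot before L: add [L → . g], [L → . -]

GOTO = { [B → e . L], [L → . -], [L → . g] }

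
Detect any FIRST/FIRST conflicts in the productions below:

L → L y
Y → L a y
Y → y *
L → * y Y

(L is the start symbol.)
Yes. L → L y / L → '*' y Y on { '*' }

A FIRST/FIRST conflict occurs when two productions N → α and N → β for the same non-terminal have FIRST(α) ∩ FIRST(β) ≠ ∅ (with ε ∈ FIRST of a nullable right-hand side, so two nullable alternatives also conflict).

FIRST sets of the non-terminals at (or reachable through a nullable prefix from) the front of some alternative:
  FIRST(L) = { '*' }

Productions for L:
  L → L y: FIRST = { '*' }
  L → * y Y: FIRST = { '*' }
Productions for Y:
  Y → L a y: FIRST = { '*' }
  Y → y *: FIRST = { 'y' }

Conflict for L: L → L y and L → * y Y
  Overlap: { '*' }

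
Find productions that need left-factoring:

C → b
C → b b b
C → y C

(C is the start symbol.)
Left-factoring is needed when two productions for the same non-terminal
share a common prefix on the right-hand side.

Productions for C:
  C → b
  C → b b b
  C → y C

Found common prefix 'b' in productions for C

Answer: Yes, C has productions with common prefix 'b'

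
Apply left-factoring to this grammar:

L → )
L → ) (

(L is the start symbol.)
L → ) L'
L' → ε
L' → (

Left-factoring transforms A → αβ₁ | αβ₂ into A → αA' and A' → β₁ | β₂
(α is the longest common prefix among the alternatives). Repeat until
no nonterminal has two alternatives with a common prefix.

Round 1: L has alternatives sharing prefix ')'. Introduce L': L → ) L'
  Add: L' → ε
  Add: L' → (

No remaining common prefixes — done.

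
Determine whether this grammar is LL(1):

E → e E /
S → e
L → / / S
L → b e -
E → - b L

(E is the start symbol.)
Yes, the grammar is LL(1).

A grammar is LL(1) if for each non-terminal N with multiple productions, the predict sets of those productions are pairwise disjoint, where PREDICT(N → α) = (FIRST(α) \ {ε}) ∪ (FOLLOW(N) if α ⇒* ε).

For E:
  PREDICT(E → e E '/') = { 'e' }
  PREDICT(E → '-' b L) = { '-' }
For L:
  PREDICT(L → '/' '/' S) = { '/' }
  PREDICT(L → b e '-') = { 'b' }
S has a single production, so nothing to check there.

All predict sets are disjoint. The grammar IS LL(1).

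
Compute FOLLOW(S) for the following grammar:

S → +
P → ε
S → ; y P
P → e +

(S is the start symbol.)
To compute FOLLOW(S), find every occurrence of S on a right-hand side N → α S β: add FIRST(β) \ {ε}, and if β is empty or nullable also add FOLLOW(N). Iterate to a fixed point.

S is the start symbol, so $ ∈ FOLLOW(S).
S does not occur on any right-hand side.

Taking the union: FOLLOW(S) = { $ }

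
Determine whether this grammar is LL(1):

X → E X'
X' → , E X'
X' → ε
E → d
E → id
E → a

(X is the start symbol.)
Relevant sets:
  FOLLOW(X') = { $ }

For X':
  PREDICT(X' → ',' E X') = { ',' }
  PREDICT(X' → ε) = { $ }
For E:
  PREDICT(E → d) = { 'd' }
  PREDICT(E → id) = { 'id' }
  PREDICT(E → a) = { 'a' }
X has a single production, so nothing to check there.

All predict sets are disjoint. The grammar IS LL(1).

Answer: Yes, the grammar is LL(1).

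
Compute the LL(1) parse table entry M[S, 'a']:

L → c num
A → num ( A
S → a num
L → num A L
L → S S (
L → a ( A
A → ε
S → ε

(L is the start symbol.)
S → a num, S → ε

To find M[S, 'a'], we find productions for S where 'a' is in the predict set (PREDICT(N → α) = (FIRST(α) \ {ε}) ∪ (FOLLOW(N) if α ⇒* ε)).

Relevant sets:
  FOLLOW(S) = { '(', 'a' }

S → a num: PREDICT = { 'a' }
  'a' is in predict set, so this production goes in M[S, 'a']
S → ε: PREDICT = { '(', 'a' }
  'a' is in predict set, so this production goes in M[S, 'a']

M[S, 'a'] = S → a num, S → ε  (a multiply-defined cell — the grammar is not LL(1))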